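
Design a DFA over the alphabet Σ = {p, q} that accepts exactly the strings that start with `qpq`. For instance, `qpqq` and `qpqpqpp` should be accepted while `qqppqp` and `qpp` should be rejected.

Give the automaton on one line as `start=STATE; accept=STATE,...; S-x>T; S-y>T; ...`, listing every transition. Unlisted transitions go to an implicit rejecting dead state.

start=S0; accept=S3; S0-p>S4; S0-q>S1; S1-p>S2; S1-q>S4; S2-p>S4; S2-q>S3; S3-p>S3; S3-q>S3; S4-p>S4; S4-q>S4

Check the first 3 symbols one by one: S0 through S2 record how many have matched `qpq` so far; any wrong symbol goes to the dead state S4. After all 3 match we enter the accepting sink S3.
        p   q  
>  S0   S4  S1 
   S1   S2  S4 
   S2   S4  S3 
 * S3   S3  S3 
   S4   S4  S4 
(> = start, * = accepting)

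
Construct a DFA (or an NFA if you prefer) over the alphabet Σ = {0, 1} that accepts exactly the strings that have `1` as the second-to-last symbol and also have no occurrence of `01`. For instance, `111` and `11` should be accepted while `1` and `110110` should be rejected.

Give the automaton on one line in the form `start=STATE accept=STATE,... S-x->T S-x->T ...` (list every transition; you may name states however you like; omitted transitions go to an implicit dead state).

start=s0 accept=s3,s4 s0-0->s1 s0-1->s2 s1-0->s1 s1-1->s1 s2-0->s3 s2-1->s4 s3-0->s1 s3-1->s1 s4-0->s3 s4-1->s4

Run two small machines in parallel and take their product. The first has 7 states tracking the last 2 symbols read; the second has 3 states tracking partial matches of the forbidden pattern `01`. A product state is a pair (one from each), accepting exactly when both do. Equivalent product states are then merged.
        0   1  
>  s0   s1  s2 
   s1   s1  s1 
   s2   s3  s4 
 * s3   s1  s1 
 * s4   s3  s4 
(> = start, * = accepting)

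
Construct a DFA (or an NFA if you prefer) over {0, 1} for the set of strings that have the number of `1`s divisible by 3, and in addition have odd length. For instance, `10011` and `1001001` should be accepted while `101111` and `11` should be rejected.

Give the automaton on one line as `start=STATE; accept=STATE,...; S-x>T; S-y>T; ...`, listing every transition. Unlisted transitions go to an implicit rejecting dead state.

Build one automaton per condition and run them in lockstep. The first has 3 states tracking the count of `1`s modulo 3; the second has 2 states tracking the input length modulo 2. A product state is a pair (one from each), accepting exactly when both do.
6 states suffice.
        0   1  
>  S0   S1  S2 
 * S1   S0  S3 
   S2   S3  S4 
   S3   S2  S5 
   S4   S5  S1 
   S5   S4  S0 
(> = start, * = accepting)

start=S0; accept=S1; S0-0>S1; S0-1>S2; S1-0>S0; S1-1>S3; S2-0>S3; S2-1>S4; S3-0>S2; S3-1>S5; S4-0>S5; S4-1>S1; S5-0>S4; S5-1>S0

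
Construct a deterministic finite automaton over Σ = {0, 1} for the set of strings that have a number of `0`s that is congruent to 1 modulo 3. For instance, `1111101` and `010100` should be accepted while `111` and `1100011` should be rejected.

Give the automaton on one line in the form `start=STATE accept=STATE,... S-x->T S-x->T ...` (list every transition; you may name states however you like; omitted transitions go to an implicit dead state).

start=S0 accept=S1 S0-0->S1 S0-1->S0 S1-0->S2 S1-1->S1 S2-0->S0 S2-1->S2

Keep the running count of `0`s modulo 3: each `0` advances along the cycle S0 → S1 → S2 → S0 while other symbols loop. Accept at S1.
With 3 states:
        0   1  
>  S0   S1  S0 
 * S1   S2  S1 
   S2   S0  S2 
(> = start, * = accepting)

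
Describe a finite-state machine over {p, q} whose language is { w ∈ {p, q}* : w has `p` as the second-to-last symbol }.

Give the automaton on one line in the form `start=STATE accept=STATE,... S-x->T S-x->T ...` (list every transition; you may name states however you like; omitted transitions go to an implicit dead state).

start=S0 accept=S3,S4 S0-p->S1 S0-q->S2 S1-p->S3 S1-q->S4 S2-p->S5 S2-q->S6 S3-p->S3 S3-q->S4 S4-p->S5 S4-q->S6 S5-p->S3 S5-q->S4 S6-p->S5 S6-q->S6

A DFA must remember the last 2 symbols (since which symbol is second-to-last isn't known until the input ends). Use one state per possible window of the last ≤2 symbols; accept from those whose window starts with `p`.
        p   q  
>  S0   S1  S2 
   S1   S3  S4 
   S2   S5  S6 
 * S3   S3  S4 
 * S4   S5  S6 
   S5   S3  S4 
   S6   S5  S6 
(> = start, * = accepting)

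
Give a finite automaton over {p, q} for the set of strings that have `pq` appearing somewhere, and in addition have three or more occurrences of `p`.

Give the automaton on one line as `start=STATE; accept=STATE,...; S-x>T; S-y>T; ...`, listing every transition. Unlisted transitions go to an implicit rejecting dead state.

Handle the two conditions separately and then intersect. One (3 states) tracks whether and how much of `pq` has been seen; the other (5 states) tracks the count of `p`s, saturating at 4. Each combined state is a pair, one component from each; accept when both components accept.
9 states suffice.
       p  q 
>  A   B  A 
   B   C  D 
   C   E  F 
   D   F  D 
   E   G  H 
   F   H  F 
   G   G  I 
 * H   I  H 
 * I   I  I 
(> = start, * = accepting)

start=A; accept=H,I; A-p>B; A-q>A; B-p>C; B-q>D; C-p>E; C-q>F; D-p>F; D-q>D; E-p>G; E-q>H; F-p>H; F-q>F; G-p>G; G-q>I; H-p>I; H-q>H; I-p>I; I-q>I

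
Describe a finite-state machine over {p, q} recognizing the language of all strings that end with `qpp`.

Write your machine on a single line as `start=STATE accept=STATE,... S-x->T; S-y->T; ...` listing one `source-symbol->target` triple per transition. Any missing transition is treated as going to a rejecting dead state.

Remember how much of `qpp` the current input suffix matches. State s0 means no match yet; s1 means the last symbol is `q`; s2 means the last 2 symbols are `qp`; s3 means the last 3 symbols are `qpp`. Only s3 accepts. On a mismatch, fall back to the longest proper suffix that is still a prefix of `qpp`.
A 4-state machine:
        p   q  
>  s0   s0  s1 
   s1   s2  s1 
   s2   s3  s1 
 * s3   s0  s1 
(> = start, * = accepting)

start=s0; accept=s3; s0-p->s0; s0-q->s1; s1-p->s2; s1-q->s1; s2-p->s3; s2-q->s1; s3-p->s0; s3-q->s1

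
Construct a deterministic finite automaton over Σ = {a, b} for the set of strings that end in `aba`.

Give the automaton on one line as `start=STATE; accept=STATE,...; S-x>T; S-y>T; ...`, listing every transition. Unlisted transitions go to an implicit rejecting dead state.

start=q0; accept=q3; q0-a>q1; q0-b>q0; q1-a>q1; q1-b>q2; q2-a>q3; q2-b>q0; q3-a>q1; q3-b>q2

Let each state record the length of the longest suffix of the input read so far that is also a prefix of `aba`. q1 means the last symbol is `a`; q2 means the last 2 symbols are `ab`; q3 means the last 3 symbols are `aba`. Accept only at q3, where the string currently ends in `aba`.
With 4 states:
        a   b  
>  q0   q1  q0 
   q1   q1  q2 
   q2   q3  q0 
 * q3   q1  q2 
(> = start, * = accepting)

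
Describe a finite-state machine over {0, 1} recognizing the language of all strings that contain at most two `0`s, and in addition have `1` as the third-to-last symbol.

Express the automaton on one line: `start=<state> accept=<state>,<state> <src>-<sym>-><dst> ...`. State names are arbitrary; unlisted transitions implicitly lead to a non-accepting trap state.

start=s0 accept=s11,s12,s13,s14,s16,s17,s18,s19 s0-0->s1 s0-1->s2 s1-0->s3 s1-1->s4 s2-0->s5 s2-1->s6 s3-0->s7 s3-1->s8 s4-0->s9 s4-1->s10 s5-0->s11 s5-1->s12 s6-0->s13 s6-1->s14 s7-0->s7 s7-1->s7 s8-0->s7 s8-1->s15 s9-0->s7 s9-1->s16 s10-0->s17 s10-1->s18 s11-0->s7 s11-1->s8 s12-0->s9 s12-1->s10 s13-0->s11 s13-1->s12 s14-0->s13 s14-1->s14 s15-0->s7 s15-1->s19 s16-0->s7 s16-1->s15 s17-0->s7 s17-1->s16 s18-0->s17 s18-1->s18 s19-0->s7 s19-1->s19

Handle the two conditions separately and then intersect. One (4 states) tracks the count of `0`s, saturating at 3; the other (15 states) tracks the last 3 symbols read. Each combined state is a pair, one component from each; accept when both components accept. Minimizing collapses redundant product states.
20 states suffice.
          0    1  
>  s0     s1   s2 
   s1     s3   s4 
   s2     s5   s6 
   s3     s7   s8 
   s4     s9  s10 
   s5    s11  s12 
   s6    s13  s14 
   s7     s7   s7 
   s8     s7  s15 
   s9     s7  s16 
   s10   s17  s18 
 * s11    s7   s8 
 * s12    s9  s10 
 * s13   s11  s12 
 * s14   s13  s14 
   s15    s7  s19 
 * s16    s7  s15 
 * s17    s7  s16 
 * s18   s17  s18 
 * s19    s7  s19 
(> = start, * = accepting)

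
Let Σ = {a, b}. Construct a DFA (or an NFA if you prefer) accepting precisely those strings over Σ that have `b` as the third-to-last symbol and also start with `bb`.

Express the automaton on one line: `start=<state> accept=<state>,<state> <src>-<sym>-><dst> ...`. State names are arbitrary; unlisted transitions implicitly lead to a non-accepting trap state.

start=q0 accept=q13,q14,q17,q18 q0-a->q1 q0-b->q2 q1-a->q3 q1-b->q4 q2-a->q5 q2-b->q6 q3-a->q7 q3-b->q8 q4-a->q9 q4-b->q10 q5-a->q11 q5-b->q12 q6-a->q13 q6-b->q14 q7-a->q7 q7-b->q8 q8-a->q9 q8-b->q10 q9-a->q11 q9-b->q12 q10-a->q15 q10-b->q16 q11-a->q7 q11-b->q8 q12-a->q9 q12-b->q10 q13-a->q17 q13-b->q18 q14-a->q13 q14-b->q14 q15-a->q11 q15-b->q12 q16-a->q15 q16-b->q16 q17-a->q19 q17-b->q20 q18-a->q21 q18-b->q22 q19-a->q19 q19-b->q20 q20-a->q21 q20-b->q22 q21-a->q17 q21-b->q18 q22-a->q13 q22-b->q14

Build one automaton per condition and run them in lockstep. One (15 states) tracks the last 3 symbols read; the other (4 states) tracks whether the input so far still matches the prefix `bb`. Each combined state is a pair, one component from each; accept when both components accept.
          a    b  
>  q0     q1   q2 
   q1     q3   q4 
   q2     q5   q6 
   q3     q7   q8 
   q4     q9  q10 
   q5    q11  q12 
   q6    q13  q14 
   q7     q7   q8 
   q8     q9  q10 
   q9    q11  q12 
   q10   q15  q16 
   q11    q7   q8 
   q12    q9  q10 
 * q13   q17  q18 
 * q14   q13  q14 
   q15   q11  q12 
   q16   q15  q16 
 * q17   q19  q20 
 * q18   q21  q22 
   q19   q19  q20 
   q20   q21  q22 
   q21   q17  q18 
   q22   q13  q14 
(> = start, * = accepting)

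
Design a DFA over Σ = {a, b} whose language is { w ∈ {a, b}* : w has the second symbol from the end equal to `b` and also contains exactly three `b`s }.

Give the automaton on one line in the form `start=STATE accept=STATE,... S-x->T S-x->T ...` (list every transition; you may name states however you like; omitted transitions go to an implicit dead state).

start=q0 accept=q4,q6 q0-a->q0 q0-b->q1 q1-a->q1 q1-b->q2 q2-a->q3 q2-b->q4 q3-a->q3 q3-b->q5 q4-a->q6 q4-b->q7 q5-a->q6 q5-b->q7 q6-a->q7 q6-b->q7 q7-a->q7 q7-b->q7

Build one automaton per condition and run them in lockstep. One (7 states) tracks the last 2 symbols read; the other (5 states) tracks the count of `b`s, saturating at 4. Each combined state is a pair, one component from each; accept when both components accept. Minimizing collapses redundant product states.
With 8 states:
        a   b  
>  q0   q0  q1 
   q1   q1  q2 
   q2   q3  q4 
   q3   q3  q5 
 * q4   q6  q7 
   q5   q6  q7 
 * q6   q7  q7 
   q7   q7  q7 
(> = start, * = accepting)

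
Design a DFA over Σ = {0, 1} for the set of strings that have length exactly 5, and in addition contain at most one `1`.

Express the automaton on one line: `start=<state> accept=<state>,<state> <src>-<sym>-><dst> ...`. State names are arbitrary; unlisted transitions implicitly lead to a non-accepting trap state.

start=q0 accept=q10 q0-0->q1 q0-1->q2 q1-0->q3 q1-1->q4 q2-0->q4 q2-1->q5 q3-0->q6 q3-1->q7 q4-0->q7 q4-1->q5 q5-0->q5 q5-1->q5 q6-0->q8 q6-1->q9 q7-0->q9 q7-1->q5 q8-0->q10 q8-1->q10 q9-0->q10 q9-1->q5 q10-0->q5 q10-1->q5

Run two small machines in parallel and take their product. The first has 7 states tracking the input length, saturating at 6; the second has 3 states tracking the count of `1`s, saturating at 2. A product state is a pair (one from each), accepting exactly when both do. Equivalent product states are then merged.
An 11-state machine:
          0    1  
>  q0     q1   q2 
   q1     q3   q4 
   q2     q4   q5 
   q3     q6   q7 
   q4     q7   q5 
   q5     q5   q5 
   q6     q8   q9 
   q7     q9   q5 
   q8    q10  q10 
   q9    q10   q5 
 * q10    q5   q5 
(> = start, * = accepting)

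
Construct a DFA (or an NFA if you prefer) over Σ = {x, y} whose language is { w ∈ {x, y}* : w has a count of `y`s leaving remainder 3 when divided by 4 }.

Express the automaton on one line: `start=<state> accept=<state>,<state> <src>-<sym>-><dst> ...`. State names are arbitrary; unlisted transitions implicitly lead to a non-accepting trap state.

start=q0 accept=q3 q0-x->q0 q0-y->q1 q1-x->q1 q1-y->q2 q2-x->q2 q2-y->q3 q3-x->q3 q3-y->q0

The only thing that matters is how many `y`s have appeared, reduced mod 4. Use one state per residue: q0 for 0, …, q3 for 3. Reading `y` moves to the next residue; anything else stays put. q3 is accepting.
        x   y  
>  q0   q0  q1 
   q1   q1  q2 
   q2   q2  q3 
 * q3   q3  q0 
(> = start, * = accepting)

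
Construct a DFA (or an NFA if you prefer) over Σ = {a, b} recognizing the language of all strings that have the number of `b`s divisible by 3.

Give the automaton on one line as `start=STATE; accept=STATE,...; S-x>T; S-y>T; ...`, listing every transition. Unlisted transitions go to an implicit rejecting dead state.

start=q0; accept=q0; q0-a>q0; q0-b>q1; q1-a>q1; q1-b>q2; q2-a>q2; q2-b>q0

Keep the running count of `b`s modulo 3: each `b` advances along the cycle q0 → q1 → q2 → q0 while other symbols loop. Accept at q0.
A 3-state machine:
        a   b  
>* q0   q0  q1 
   q1   q1  q2 
   q2   q2  q0 
(> = start, * = accepting)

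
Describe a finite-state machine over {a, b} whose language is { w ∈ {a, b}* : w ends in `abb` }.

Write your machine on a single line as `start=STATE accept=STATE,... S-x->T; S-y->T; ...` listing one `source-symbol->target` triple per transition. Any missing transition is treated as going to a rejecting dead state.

start=S0; accept=S3; S0-a->S1; S0-b->S0; S1-a->S1; S1-b->S2; S2-a->S1; S2-b->S3; S3-a->S1; S3-b->S0

Let each state record the length of the longest suffix of the input read so far that is also a prefix of `abb`. S1 means the last symbol is `a`; S2 means the last 2 symbols are `ab`; S3 means the last 3 symbols are `abb`. Accept only at S3, where the string currently ends in `abb`.
A 4-state machine:
        a   b  
>  S0   S1  S0 
   S1   S1  S2 
   S2   S1  S3 
 * S3   S1  S0 
(> = start, * = accepting)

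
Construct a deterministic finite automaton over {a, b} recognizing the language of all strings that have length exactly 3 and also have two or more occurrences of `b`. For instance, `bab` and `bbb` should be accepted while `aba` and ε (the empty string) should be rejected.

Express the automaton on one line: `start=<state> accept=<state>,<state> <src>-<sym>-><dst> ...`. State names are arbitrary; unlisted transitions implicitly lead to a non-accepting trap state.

Run two small machines in parallel and take their product. The first has 5 states tracking the input length, saturating at 4; the second has 4 states tracking the count of `b`s, saturating at 3. A product state is a pair (one from each), accepting exactly when both do. After merging equivalent states the machine shrinks.
        a   b  
>  q0   q1  q2 
   q1   q3  q4 
   q2   q4  q5 
   q3   q3  q3 
   q4   q3  q6 
   q5   q6  q6 
 * q6   q3  q3 
(> = start, * = accepting)

start=q0 accept=q6 q0-a->q1 q0-b->q2 q1-a->q3 q1-b->q4 q2-a->q4 q2-b->q5 q3-a->q3 q3-b->q3 q4-a->q3 q4-b->q6 q5-a->q6 q5-b->q6 q6-a->q3 q6-b->q3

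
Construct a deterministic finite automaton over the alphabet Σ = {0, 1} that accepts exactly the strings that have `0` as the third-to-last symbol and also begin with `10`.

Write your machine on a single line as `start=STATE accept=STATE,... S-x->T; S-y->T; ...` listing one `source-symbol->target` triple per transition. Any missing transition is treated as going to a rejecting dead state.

start=q0; accept=q17,q18,q19,q20; q0-0->q1; q0-1->q2; q1-0->q3; q1-1->q4; q2-0->q5; q2-1->q6; q3-0->q7; q3-1->q8; q4-0->q9; q4-1->q10; q5-0->q11; q5-1->q12; q6-0->q13; q6-1->q14; q7-0->q7; q7-1->q8; q8-0->q9; q8-1->q10; q9-0->q15; q9-1->q16; q10-0->q13; q10-1->q14; q11-0->q17; q11-1->q18; q12-0->q19; q12-1->q20; q13-0->q15; q13-1->q16; q14-0->q13; q14-1->q14; q15-0->q7; q15-1->q8; q16-0->q9; q16-1->q10; q17-0->q17; q17-1->q18; q18-0->q19; q18-1->q20; q19-0->q11; q19-1->q12; q20-0->q21; q20-1->q22; q21-0->q11; q21-1->q12; q22-0->q21; q22-1->q22

Build one automaton per condition and run them in lockstep. One (15 states) tracks the last 3 symbols read; the other (4 states) tracks whether the input so far still matches the prefix `10`. Each combined state is a pair, one component from each; accept when both components accept.
With 23 states:
          0    1  
>  q0     q1   q2 
   q1     q3   q4 
   q2     q5   q6 
   q3     q7   q8 
   q4     q9  q10 
   q5    q11  q12 
   q6    q13  q14 
   q7     q7   q8 
   q8     q9  q10 
   q9    q15  q16 
   q10   q13  q14 
   q11   q17  q18 
   q12   q19  q20 
   q13   q15  q16 
   q14   q13  q14 
   q15    q7   q8 
   q16    q9  q10 
 * q17   q17  q18 
 * q18   q19  q20 
 * q19   q11  q12 
 * q20   q21  q22 
   q21   q11  q12 
   q22   q21  q22 
(> = start, * = accepting)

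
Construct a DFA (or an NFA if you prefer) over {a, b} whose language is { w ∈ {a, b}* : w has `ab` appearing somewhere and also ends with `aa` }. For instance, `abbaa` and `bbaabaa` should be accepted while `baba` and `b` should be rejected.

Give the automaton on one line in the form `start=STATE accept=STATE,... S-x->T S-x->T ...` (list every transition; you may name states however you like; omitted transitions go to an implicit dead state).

Handle the two conditions separately and then intersect. One (3 states) tracks whether and how much of `ab` has been seen; the other (3 states) tracks how much of the suffix `aa` has currently been matched. Each combined state is a pair, one component from each; accept when both components accept. Minimizing collapses redundant product states.
        a   b  
>  s0   s1  s0 
   s1   s1  s2 
   s2   s3  s2 
   s3   s4  s2 
 * s4   s4  s2 
(> = start, * = accepting)

start=s0 accept=s4 s0-a->s1 s0-b->s0 s1-a->s1 s1-b->s2 s2-a->s3 s2-b->s2 s3-a->s4 s3-b->s2 s4-a->s4 s4-b->s2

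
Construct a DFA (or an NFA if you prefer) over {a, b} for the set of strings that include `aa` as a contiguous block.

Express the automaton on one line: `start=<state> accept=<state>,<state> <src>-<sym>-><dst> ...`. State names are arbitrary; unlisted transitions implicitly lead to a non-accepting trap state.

start=q0 accept=q2 q0-a->q1 q0-b->q0 q1-a->q2 q1-b->q0 q2-a->q2 q2-b->q2

Track how much of `aa` has been matched so far: state q0 is no progress, q2 is the absorbing accept state reached once `aa` has occurred. Intermediate states record partial matches; on a mismatch, fall back to the longest reusable overlap.
A 3-state machine:
        a   b  
>  q0   q1  q0 
   q1   q2  q0 
 * q2   q2  q2 
(> = start, * = accepting)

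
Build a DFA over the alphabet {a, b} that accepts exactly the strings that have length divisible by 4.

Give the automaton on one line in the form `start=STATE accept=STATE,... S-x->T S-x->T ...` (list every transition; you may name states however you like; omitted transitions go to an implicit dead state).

start=q0 accept=q0 q0-a->q1 q0-b->q1 q1-a->q2 q1-b->q2 q2-a->q3 q2-b->q3 q3-a->q0 q3-b->q0

Count input length modulo 4: every symbol advances one step around the cycle q0 → q1 → q2 → q3 → q0. Accept at q0.
With 4 states:
        a   b  
>* q0   q1  q1 
   q1   q2  q2 
   q2   q3  q3 
   q3   q0  q0 
(> = start, * = accepting)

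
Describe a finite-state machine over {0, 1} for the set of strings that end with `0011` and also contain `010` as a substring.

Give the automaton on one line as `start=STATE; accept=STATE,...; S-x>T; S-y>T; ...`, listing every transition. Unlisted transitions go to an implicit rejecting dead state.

Run two small machines in parallel and take their product. One (5 states) tracks how much of the suffix `0011` has currently been matched; the other (4 states) tracks whether and how much of `010` has been seen. Each combined state is a pair, one component from each; accept when both components accept. After merging equivalent states the machine shrinks.
        0   1  
>  q0   q1  q0 
   q1   q1  q2 
   q2   q3  q0 
   q3   q4  q5 
   q4   q4  q6 
   q5   q3  q5 
   q6   q3  q7 
 * q7   q3  q5 
(> = start, * = accepting)

start=q0; accept=q7; q0-0>q1; q0-1>q0; q1-0>q1; q1-1>q2; q2-0>q3; q2-1>q0; q3-0>q4; q3-1>q5; q4-0>q4; q4-1>q6; q5-0>q3; q5-1>q5; q6-0>q3; q6-1>q7; q7-0>q3; q7-1>q5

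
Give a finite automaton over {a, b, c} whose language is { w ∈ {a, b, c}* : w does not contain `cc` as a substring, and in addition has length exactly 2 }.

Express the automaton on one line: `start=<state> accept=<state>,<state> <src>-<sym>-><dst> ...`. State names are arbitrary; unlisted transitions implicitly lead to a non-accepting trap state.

start=q0 accept=q3,q4 q0-a->q1 q0-b->q1 q0-c->q2 q1-a->q3 q1-b->q3 q1-c->q4 q2-a->q3 q2-b->q3 q2-c->q5 q3-a->q6 q3-b->q6 q3-c->q7 q4-a->q6 q4-b->q6 q4-c->q8 q5-a->q8 q5-b->q8 q5-c->q8 q6-a->q6 q6-b->q6 q6-c->q7 q7-a->q6 q7-b->q6 q7-c->q8 q8-a->q8 q8-b->q8 q8-c->q8

Run two small machines in parallel and take their product. One (3 states) tracks partial matches of the forbidden pattern `cc`; the other (4 states) tracks the input length, saturating at 3. Each combined state is a pair, one component from each; accept when both components accept.
A 9-state machine:
        a   b   c  
>  q0   q1  q1  q2 
   q1   q3  q3  q4 
   q2   q3  q3  q5 
 * q3   q6  q6  q7 
 * q4   q6  q6  q8 
   q5   q8  q8  q8 
   q6   q6  q6  q7 
   q7   q6  q6  q8 
   q8   q8  q8  q8 
(> = start, * = accepting)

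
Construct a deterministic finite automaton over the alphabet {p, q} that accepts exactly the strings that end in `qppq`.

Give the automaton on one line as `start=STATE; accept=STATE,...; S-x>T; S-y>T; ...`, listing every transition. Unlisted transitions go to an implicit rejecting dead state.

start=S0; accept=S4; S0-p>S0; S0-q>S1; S1-p>S2; S1-q>S1; S2-p>S3; S2-q>S1; S3-p>S0; S3-q>S4; S4-p>S2; S4-q>S1

Let each state record the length of the longest suffix of the input read so far that is also a prefix of `qppq`. S1 means the last symbol is `q`; S2 means the last 2 symbols are `qp`; S3 means the last 3 symbols are `qpp`; S4 means the last 4 symbols are `qppq`. Accept only at S4, where the string currently ends in `qppq`.
        p   q  
>  S0   S0  S1 
   S1   S2  S1 
   S2   S3  S1 
   S3   S0  S4 
 * S4   S2  S1 
(> = start, * = accepting)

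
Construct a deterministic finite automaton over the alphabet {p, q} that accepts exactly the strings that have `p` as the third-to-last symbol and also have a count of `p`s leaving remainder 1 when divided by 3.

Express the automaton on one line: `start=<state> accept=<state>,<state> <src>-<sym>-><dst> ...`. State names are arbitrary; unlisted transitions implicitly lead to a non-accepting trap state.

start=A accept=G,H,L,M A-p->B A-q->A B-p->C B-q->D C-p->E C-q->F D-p->C D-q->G E-p->H E-q->I F-p->J F-q->F G-p->C G-q->K H-p->C H-q->L I-p->M I-q->A J-p->N J-q->I K-p->C K-q->K L-p->C L-q->G M-p->C M-q->D N-p->C N-q->L

Handle the two conditions separately and then intersect. The first has 15 states tracking the last 3 symbols read; the second has 3 states tracking the count of `p`s modulo 3. A product state is a pair (one from each), accepting exactly when both do. After merging equivalent states the machine shrinks.
       p  q 
>  A   B  A 
   B   C  D 
   C   E  F 
   D   C  G 
   E   H  I 
   F   J  F 
 * G   C  K 
 * H   C  L 
   I   M  A 
   J   N  I 
   K   C  K 
 * L   C  G 
 * M   C  D 
   N   C  L 
(> = start, * = accepting)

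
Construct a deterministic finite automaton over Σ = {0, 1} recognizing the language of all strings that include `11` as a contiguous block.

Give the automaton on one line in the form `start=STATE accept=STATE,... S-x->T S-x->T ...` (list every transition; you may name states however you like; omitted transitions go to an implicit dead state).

start=A accept=C A-0->A A-1->B B-0->A B-1->C C-0->C C-1->C

States A..B record the length of the longest prefix of `11` that matches the current input suffix. Reaching C means `11` has been seen, and we stay there forever. Accept from C.
3 states suffice.
       0  1 
>  A   A  B 
   B   A  C 
 * C   C  C 
(> = start, * = accepting)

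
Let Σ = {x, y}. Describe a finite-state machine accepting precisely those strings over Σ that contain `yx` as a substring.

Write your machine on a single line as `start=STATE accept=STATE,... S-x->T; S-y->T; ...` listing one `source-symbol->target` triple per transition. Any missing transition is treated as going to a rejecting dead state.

start=S0; accept=S2; S0-x->S0; S0-y->S1; S1-x->S2; S1-y->S1; S2-x->S2; S2-y->S2

States S0..S1 record the length of the longest prefix of `yx` that matches the current input suffix. Reaching S2 means `yx` has been seen, and we stay there forever. Accept from S2.
A 3-state machine:
        x   y  
>  S0   S0  S1 
   S1   S2  S1 
 * S2   S2  S2 
(> = start, * = accepting)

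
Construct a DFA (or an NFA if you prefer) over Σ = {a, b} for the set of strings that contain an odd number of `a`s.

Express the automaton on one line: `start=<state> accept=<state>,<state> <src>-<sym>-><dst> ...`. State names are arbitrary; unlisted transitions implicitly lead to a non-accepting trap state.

start=q0 accept=q1 q0-a->q1 q0-b->q0 q1-a->q0 q1-b->q1

Keep the running count of `a`s modulo 2: each `a` advances along the cycle q0 → q1 → q0 while other symbols loop. Accept at q1.
A 2-state machine:
        a   b  
>  q0   q1  q0 
 * q1   q0  q1 
(> = start, * = accepting)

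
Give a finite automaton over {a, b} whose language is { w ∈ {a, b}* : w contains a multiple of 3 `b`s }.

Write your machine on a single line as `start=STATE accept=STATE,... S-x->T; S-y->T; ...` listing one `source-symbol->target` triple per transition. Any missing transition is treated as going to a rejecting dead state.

start=s0; accept=s0; s0-a->s0; s0-b->s1; s1-a->s1; s1-b->s2; s2-a->s2; s2-b->s0

The only thing that matters is how many `b`s have appeared, reduced mod 3. Use one state per residue: s0 for 0, …, s2 for 2. Reading `b` moves to the next residue; anything else stays put. s0 is accepting.
3 states suffice.
        a   b  
>* s0   s0  s1 
   s1   s1  s2 
   s2   s2  s0 
(> = start, * = accepting)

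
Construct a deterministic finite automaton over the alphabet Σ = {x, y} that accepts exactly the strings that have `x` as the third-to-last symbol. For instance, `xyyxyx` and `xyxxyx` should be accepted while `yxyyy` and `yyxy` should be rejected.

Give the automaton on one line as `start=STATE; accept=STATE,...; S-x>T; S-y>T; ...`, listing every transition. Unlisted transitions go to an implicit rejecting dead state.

start=s0; accept=s7,s8,s9,s10; s0-x>s1; s0-y>s2; s1-x>s3; s1-y>s4; s2-x>s5; s2-y>s6; s3-x>s7; s3-y>s8; s4-x>s9; s4-y>s10; s5-x>s11; s5-y>s12; s6-x>s13; s6-y>s14; s7-x>s7; s7-y>s8; s8-x>s9; s8-y>s10; s9-x>s11; s9-y>s12; s10-x>s13; s10-y>s14; s11-x>s7; s11-y>s8; s12-x>s9; s12-y>s10; s13-x>s11; s13-y>s12; s14-x>s13; s14-y>s14

A DFA must remember the last 3 symbols (since which symbol is third-to-last isn't known until the input ends). Use one state per possible window of the last ≤3 symbols; accept from those whose window starts with `x`.
A 15-state machine:
          x    y  
>  s0     s1   s2 
   s1     s3   s4 
   s2     s5   s6 
   s3     s7   s8 
   s4     s9  s10 
   s5    s11  s12 
   s6    s13  s14 
 * s7     s7   s8 
 * s8     s9  s10 
 * s9    s11  s12 
 * s10   s13  s14 
   s11    s7   s8 
   s12    s9  s10 
   s13   s11  s12 
   s14   s13  s14 
(> = start, * = accepting)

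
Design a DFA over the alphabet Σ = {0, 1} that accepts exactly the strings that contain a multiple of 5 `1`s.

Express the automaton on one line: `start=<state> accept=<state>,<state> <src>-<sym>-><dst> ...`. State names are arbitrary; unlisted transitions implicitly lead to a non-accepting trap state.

The only thing that matters is how many `1`s have appeared, reduced mod 5. Use one state per residue: s0 for 0, …, s4 for 4. Reading `1` moves to the next residue; anything else stays put. s0 is accepting.
        0   1  
>* s0   s0  s1 
   s1   s1  s2 
   s2   s2  s3 
   s3   s3  s4 
   s4   s4  s0 
(> = start, * = accepting)

start=s0 accept=s0 s0-0->s0 s0-1->s1 s1-0->s1 s1-1->s2 s2-0->s2 s2-1->s3 s3-0->s3 s3-1->s4 s4-0->s4 s4-1->s0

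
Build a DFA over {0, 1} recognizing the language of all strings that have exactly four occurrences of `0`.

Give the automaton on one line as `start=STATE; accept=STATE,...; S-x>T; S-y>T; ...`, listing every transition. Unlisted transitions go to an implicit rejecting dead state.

Count `0`s, saturating at 5: states s0 through s4 mean 0 through 4 `0`s seen; s5 means more than 4. Each `0` increments (capped at s5); other symbols loop. Accept from {s4}.
        0   1  
>  s0   s1  s0 
   s1   s2  s1 
   s2   s3  s2 
   s3   s4  s3 
 * s4   s5  s4 
   s5   s5  s5 
(> = start, * = accepting)

start=s0; accept=s4; s0-0>s1; s0-1>s0; s1-0>s2; s1-1>s1; s2-0>s3; s2-1>s2; s3-0>s4; s3-1>s3; s4-0>s5; s4-1>s4; s5-0>s5; s5-1>s5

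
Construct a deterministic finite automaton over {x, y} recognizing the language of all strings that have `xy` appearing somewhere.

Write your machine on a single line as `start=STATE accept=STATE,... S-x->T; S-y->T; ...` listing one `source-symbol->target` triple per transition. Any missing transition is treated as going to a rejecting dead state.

States s0..s1 record the length of the longest prefix of `xy` that matches the current input suffix. Reaching s2 means `xy` has been seen, and we stay there forever. Accept from s2.
A 3-state machine:
        x   y  
>  s0   s1  s0 
   s1   s1  s2 
 * s2   s2  s2 
(> = start, * = accepting)

start=s0; accept=s2; s0-x->s1; s0-y->s0; s1-x->s1; s1-y->s2; s2-x->s2; s2-y->s2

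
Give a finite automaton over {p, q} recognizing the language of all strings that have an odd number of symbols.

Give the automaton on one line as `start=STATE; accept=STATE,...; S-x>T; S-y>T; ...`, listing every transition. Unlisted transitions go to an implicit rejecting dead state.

Only the length mod 2 matters, so use a 2-cycle: from any state, every input symbol moves to the next state, wrapping B back to A. Mark B accepting.
With 2 states:
       p  q 
>  A   B  B 
 * B   A  A 
(> = start, * = accepting)

start=A; accept=B; A-p>B; A-q>B; B-p>A; B-q>A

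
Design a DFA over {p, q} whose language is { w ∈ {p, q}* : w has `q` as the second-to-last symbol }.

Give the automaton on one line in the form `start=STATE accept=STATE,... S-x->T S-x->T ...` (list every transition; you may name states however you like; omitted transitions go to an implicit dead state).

Because acceptance depends on a position counted from the end, the machine has to buffer the most recent 2 symbols. Make each state the string of the last up-to-2 symbols read; on input `x` shift the window left and append `x`. Accept when the buffered window has length 2 and begins with `q`.
        p   q  
>  s0   s1  s2 
   s1   s3  s4 
   s2   s5  s6 
   s3   s3  s4 
   s4   s5  s6 
 * s5   s3  s4 
 * s6   s5  s6 
(> = start, * = accepting)

start=s0 accept=s5,s6 s0-p->s1 s0-q->s2 s1-p->s3 s1-q->s4 s2-p->s5 s2-q->s6 s3-p->s3 s3-q->s4 s4-p->s5 s4-q->s6 s5-p->s3 s5-q->s4 s6-p->s5 s6-q->s6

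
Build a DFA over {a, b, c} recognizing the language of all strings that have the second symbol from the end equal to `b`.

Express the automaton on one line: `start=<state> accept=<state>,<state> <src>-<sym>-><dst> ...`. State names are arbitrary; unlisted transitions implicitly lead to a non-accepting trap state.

start=q0 accept=q7,q8,q9 q0-a->q1 q0-b->q2 q0-c->q3 q1-a->q4 q1-b->q5 q1-c->q6 q2-a->q7 q2-b->q8 q2-c->q9 q3-a->q10 q3-b->q11 q3-c->q12 q4-a->q4 q4-b->q5 q4-c->q6 q5-a->q7 q5-b->q8 q5-c->q9 q6-a->q10 q6-b->q11 q6-c->q12 q7-a->q4 q7-b->q5 q7-c->q6 q8-a->q7 q8-b->q8 q8-c->q9 q9-a->q10 q9-b->q11 q9-c->q12 q10-a->q4 q10-b->q5 q10-c->q6 q11-a->q7 q11-b->q8 q11-c->q9 q12-a->q10 q12-b->q11 q12-c->q12

A DFA must remember the last 2 symbols (since which symbol is second-to-last isn't known until the input ends). Use one state per possible window of the last ≤2 symbols; accept from those whose window starts with `b`.
With 13 states:
          a    b    c  
>  q0     q1   q2   q3 
   q1     q4   q5   q6 
   q2     q7   q8   q9 
   q3    q10  q11  q12 
   q4     q4   q5   q6 
   q5     q7   q8   q9 
   q6    q10  q11  q12 
 * q7     q4   q5   q6 
 * q8     q7   q8   q9 
 * q9    q10  q11  q12 
   q10    q4   q5   q6 
   q11    q7   q8   q9 
   q12   q10  q11  q12 
(> = start, * = accepting)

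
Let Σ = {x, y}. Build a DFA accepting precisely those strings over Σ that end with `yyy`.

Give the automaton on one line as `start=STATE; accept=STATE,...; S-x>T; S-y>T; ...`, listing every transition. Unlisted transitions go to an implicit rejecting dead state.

Remember how much of `yyy` the current input suffix matches. State S0 means no match yet; S1 means the last symbol is `y`; S2 means the last 2 symbols are `yy`; S3 means the last 3 symbols are `yyy`. Only S3 accepts. On a mismatch, fall back to the longest proper suffix that is still a prefix of `yyy`.
        x   y  
>  S0   S0  S1 
   S1   S0  S2 
   S2   S0  S3 
 * S3   S0  S3 
(> = start, * = accepting)

start=S0; accept=S3; S0-x>S0; S0-y>S1; S1-x>S0; S1-y>S2; S2-x>S0; S2-y>S3; S3-x>S0; S3-y>S3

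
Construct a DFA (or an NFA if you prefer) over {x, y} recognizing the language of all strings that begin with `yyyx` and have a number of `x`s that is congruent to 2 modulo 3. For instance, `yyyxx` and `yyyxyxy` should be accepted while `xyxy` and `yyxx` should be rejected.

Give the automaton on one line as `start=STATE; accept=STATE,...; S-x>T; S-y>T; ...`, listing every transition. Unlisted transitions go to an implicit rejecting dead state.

start=S0; accept=S8; S0-x>S1; S0-y>S2; S1-x>S3; S1-y>S1; S2-x>S1; S2-y>S4; S3-x>S5; S3-y>S3; S4-x>S1; S4-y>S6; S5-x>S1; S5-y>S5; S6-x>S7; S6-y>S5; S7-x>S8; S7-y>S7; S8-x>S9; S8-y>S8; S9-x>S7; S9-y>S9

Build one automaton per condition and run them in lockstep. One (6 states) tracks whether the input so far still matches the prefix `yyyx`; the other (3 states) tracks the count of `x`s modulo 3. Each combined state is a pair, one component from each; accept when both components accept.
With 10 states:
        x   y  
>  S0   S1  S2 
   S1   S3  S1 
   S2   S1  S4 
   S3   S5  S3 
   S4   S1  S6 
   S5   S1  S5 
   S6   S7  S5 
   S7   S8  S7 
 * S8   S9  S8 
   S9   S7  S9 
(> = start, * = accepting)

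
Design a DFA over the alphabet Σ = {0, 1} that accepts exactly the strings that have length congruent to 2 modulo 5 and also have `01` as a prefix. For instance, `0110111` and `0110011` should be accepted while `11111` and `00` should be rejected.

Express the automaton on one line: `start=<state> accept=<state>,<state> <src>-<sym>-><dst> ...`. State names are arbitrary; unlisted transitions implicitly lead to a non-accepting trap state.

start=S0 accept=S3 S0-0->S1 S0-1->S2 S1-0->S2 S1-1->S3 S2-0->S2 S2-1->S2 S3-0->S4 S3-1->S4 S4-0->S5 S4-1->S5 S5-0->S6 S5-1->S6 S6-0->S7 S6-1->S7 S7-0->S3 S7-1->S3

Handle the two conditions separately and then intersect. One (5 states) tracks the input length modulo 5; the other (4 states) tracks whether the input so far still matches the prefix `01`. Each combined state is a pair, one component from each; accept when both components accept. Minimizing collapses redundant product states.
With 8 states:
        0   1  
>  S0   S1  S2 
   S1   S2  S3 
   S2   S2  S2 
 * S3   S4  S4 
   S4   S5  S5 
   S5   S6  S6 
   S6   S7  S7 
   S7   S3  S3 
(> = start, * = accepting)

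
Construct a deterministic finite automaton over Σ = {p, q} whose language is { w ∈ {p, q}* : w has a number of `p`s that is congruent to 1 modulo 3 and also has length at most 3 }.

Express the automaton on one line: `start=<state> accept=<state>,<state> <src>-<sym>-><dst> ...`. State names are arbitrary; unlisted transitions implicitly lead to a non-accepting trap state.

Run two small machines in parallel and take their product. One (3 states) tracks the count of `p`s modulo 3; the other (5 states) tracks the input length, saturating at 4. Each combined state is a pair, one component from each; accept when both components accept.
12 states suffice.
          p    q  
>  S0     S1   S2 
 * S1     S3   S4 
   S2     S4   S5 
   S3     S6   S7 
 * S4     S7   S8 
   S5     S8   S6 
   S6     S9  S10 
   S7    S10  S11 
 * S8    S11   S9 
   S9    S11   S9 
   S10    S9  S10 
   S11   S10  S11 
(> = start, * = accepting)

start=S0 accept=S1,S4,S8 S0-p->S1 S0-q->S2 S1-p->S3 S1-q->S4 S2-p->S4 S2-q->S5 S3-p->S6 S3-q->S7 S4-p->S7 S4-q->S8 S5-p->S8 S5-q->S6 S6-p->S9 S6-q->S10 S7-p->S10 S7-q->S11 S8-p->S11 S8-q->S9 S9-p->S11 S9-q->S9 S10-p->S9 S10-q->S10 S11-p->S10 S11-q->S11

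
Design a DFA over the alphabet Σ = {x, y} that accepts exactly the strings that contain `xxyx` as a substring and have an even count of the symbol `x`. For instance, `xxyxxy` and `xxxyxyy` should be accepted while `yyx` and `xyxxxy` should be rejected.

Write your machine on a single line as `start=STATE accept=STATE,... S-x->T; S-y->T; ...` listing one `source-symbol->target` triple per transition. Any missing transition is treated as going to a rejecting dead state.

start=q0; accept=q9; q0-x->q1; q0-y->q0; q1-x->q2; q1-y->q3; q2-x->q4; q2-y->q5; q3-x->q6; q3-y->q3; q4-x->q2; q4-y->q7; q5-x->q8; q5-y->q0; q6-x->q4; q6-y->q0; q7-x->q9; q7-y->q3; q8-x->q9; q8-y->q8; q9-x->q8; q9-y->q9

Build one automaton per condition and run them in lockstep. One (5 states) tracks whether and how much of `xxyx` has been seen; the other (2 states) tracks the count of `x`s modulo 2. Each combined state is a pair, one component from each; accept when both components accept.
10 states suffice.
        x   y  
>  q0   q1  q0 
   q1   q2  q3 
   q2   q4  q5 
   q3   q6  q3 
   q4   q2  q7 
   q5   q8  q0 
   q6   q4  q0 
   q7   q9  q3 
   q8   q9  q8 
 * q9   q8  q9 
(> = start, * = accepting)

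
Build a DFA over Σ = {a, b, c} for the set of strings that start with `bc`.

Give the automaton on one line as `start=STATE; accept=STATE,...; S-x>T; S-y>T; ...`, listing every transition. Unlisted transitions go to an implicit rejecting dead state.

Walk along `bc` while the input agrees: from q0 take `b` to q1, and so on. Any deviation drops to the rejecting sink q3. Once q2 is reached the prefix is confirmed and every continuation is accepted.
A 4-state machine:
        a   b   c  
>  q0   q3  q1  q3 
   q1   q3  q3  q2 
 * q2   q2  q2  q2 
   q3   q3  q3  q3 
(> = start, * = accepting)

start=q0; accept=q2; q0-a>q3; q0-b>q1; q0-c>q3; q1-a>q3; q1-b>q3; q1-c>q2; q2-a>q2; q2-b>q2; q2-c>q2; q3-a>q3; q3-b>q3; q3-c>q3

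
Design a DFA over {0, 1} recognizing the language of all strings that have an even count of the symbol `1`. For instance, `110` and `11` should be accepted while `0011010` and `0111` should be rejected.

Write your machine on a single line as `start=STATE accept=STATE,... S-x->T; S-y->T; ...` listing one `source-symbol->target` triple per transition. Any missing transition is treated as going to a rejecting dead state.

start=S0; accept=S0; S0-0->S0; S0-1->S1; S1-0->S1; S1-1->S0

Keep the running count of `1`s modulo 2: each `1` advances along the cycle S0 → S1 → S0 while other symbols loop. Accept at S0.
2 states suffice.
        0   1  
>* S0   S0  S1 
   S1   S1  S0 
(> = start, * = accepting)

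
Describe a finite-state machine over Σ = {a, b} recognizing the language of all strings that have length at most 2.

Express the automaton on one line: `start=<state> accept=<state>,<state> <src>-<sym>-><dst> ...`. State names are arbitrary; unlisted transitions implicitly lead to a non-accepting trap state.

We only need to distinguish lengths 0, 1, …, 2, and '>2'. Chain q0 → q1 → q2 → q3 on every symbol, with q3 looping. Accepting states: {q0, q1, q2}.
        a   b  
>* q0   q1  q1 
 * q1   q2  q2 
 * q2   q3  q3 
   q3   q3  q3 
(> = start, * = accepting)

start=q0 accept=q0,q1,q2 q0-a->q1 q0-b->q1 q1-a->q2 q1-b->q2 q2-a->q3 q2-b->q3 q3-a->q3 q3-b->q3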